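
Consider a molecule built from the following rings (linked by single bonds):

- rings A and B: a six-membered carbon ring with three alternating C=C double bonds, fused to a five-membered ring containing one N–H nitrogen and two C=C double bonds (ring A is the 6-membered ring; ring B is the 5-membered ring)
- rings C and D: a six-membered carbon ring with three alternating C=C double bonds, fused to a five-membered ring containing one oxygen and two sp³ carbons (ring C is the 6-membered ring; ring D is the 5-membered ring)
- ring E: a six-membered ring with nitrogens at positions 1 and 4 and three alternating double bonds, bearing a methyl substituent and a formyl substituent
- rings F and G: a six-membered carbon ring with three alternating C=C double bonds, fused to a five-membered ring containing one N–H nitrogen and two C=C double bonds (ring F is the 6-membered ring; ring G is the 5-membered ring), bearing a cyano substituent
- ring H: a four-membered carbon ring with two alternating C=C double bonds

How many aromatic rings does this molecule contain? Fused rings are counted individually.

6

Rings A and B form a fused bicyclic system (with one N–H) with 9 sp² atoms and 10 π electrons from ring double bonds plus a heteroatom lone pair. 10 = 4(2)+2, so the system is aromatic and both rings count as aromatic (indole).
Ring C is fully conjugated (every ring atom contributes a p orbital); 3 ring double bonds give 6 π electrons. 6 = 4(1)+2, so ring C is aromatic (benzene ring).
Ring D has two sp³ carbons, so it is not fully conjugated — not aromatic (oxolane ring).
Ring E is fully conjugated (every ring atom contributes a p orbital); 3 ring double bonds give 6 π electrons. Since 6 = 4n+2 (n=1), ring E is aromatic (pyrazine).
Rings F and G form a fused bicyclic system (with one N–H) with 9 sp² atoms and 10 π electrons from ring double bonds plus a heteroatom lone pair. 10 = 4(2)+2, so the system is aromatic and both rings count as aromatic (indole).
Ring H has only sp² ring atoms; a planar conformation would have a fully conjugated π system of 4 electrons. But 4 = 4(1), which is 4n not 4n+2, so ring H is not aromatic (cyclobutadiene) — cyclobutadiene is antiaromatic and distorts to a rectangle.
Aromatic: A, B, C, E, F, G. Total: 6.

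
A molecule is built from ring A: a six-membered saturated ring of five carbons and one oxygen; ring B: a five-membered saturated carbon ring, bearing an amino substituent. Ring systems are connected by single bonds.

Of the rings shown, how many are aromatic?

0

Ring A has only sp³ atoms, so it is not fully conjugated — not aromatic (tetrahydropyran).
Ring B has only sp³ atoms, so it is not fully conjugated — not aromatic (cyclopentane).
No ring is aromatic. Total: 0.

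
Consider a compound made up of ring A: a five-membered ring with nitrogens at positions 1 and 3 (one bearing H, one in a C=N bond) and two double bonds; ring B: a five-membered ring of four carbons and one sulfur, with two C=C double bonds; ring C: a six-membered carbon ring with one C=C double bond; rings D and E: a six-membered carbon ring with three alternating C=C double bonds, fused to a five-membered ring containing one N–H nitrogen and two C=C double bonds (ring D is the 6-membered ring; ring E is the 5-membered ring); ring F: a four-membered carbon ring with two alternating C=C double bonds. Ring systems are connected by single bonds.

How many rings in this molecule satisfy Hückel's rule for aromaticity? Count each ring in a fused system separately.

Ring A has a continuous p-orbital overlap around the ring; 2 ring double bonds (4 π electrons) plus a heteroatom lone pair (2) give 6 π electrons. Since 6 = 4n+2 (n=1), ring A is aromatic (imidazole).
Ring B is fully conjugated (every ring atom contributes a p orbital); 2 ring double bonds (4 π electrons) plus a heteroatom lone pair (2) give 6 π electrons. That satisfies 4n+2 with n=1, so ring B is aromatic (thiophene).
Ring C has four sp³ carbons, so it is not fully conjugated — not aromatic (cyclohexene).
Rings D and E form a fused bicyclic system (with one N–H) with 9 sp² atoms and 10 π electrons from ring double bonds plus a heteroatom lone pair. 10 = 4(2)+2, so the system is aromatic and both rings count as aromatic (indole).
Ring F has only sp² ring atoms; a planar conformation would have a fully conjugated π system of 4 electrons. But 4 = 4(1), which is 4n not 4n+2, so ring F is not aromatic (cyclobutadiene) — cyclobutadiene is antiaromatic and distorts to a rectangle.
Aromatic: A, B, D, E. Total: 4.

4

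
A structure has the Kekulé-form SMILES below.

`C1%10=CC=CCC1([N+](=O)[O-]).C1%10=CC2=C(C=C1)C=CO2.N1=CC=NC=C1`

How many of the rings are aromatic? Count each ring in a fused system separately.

3

The SMILES encodes a six-membered carbon ring with two conjugated C=C double bonds and two sp³ carbons; a six-membered carbon ring with three alternating C=C double bonds, fused to a five-membered ring containing one oxygen and two C=C double bonds; a six-membered ring with nitrogens at positions 1 and 4 and three alternating double bonds.
The 6-membered ring has two sp³ carbons, so it is not fully conjugated — not aromatic (1,3-cyclohexadiene).
The fused 6/5-membered bicyclic (with one oxygen) is a single π system with 9 sp² atoms and 10 π electrons from ring double bonds plus a heteroatom lone pair. 10 = 4(2)+2, so the system is aromatic and both rings count as aromatic (benzofuran).
The 6-membered ring with two nitrogens (1,4) is fully conjugated (every ring atom contributes a p orbital); 3 ring double bonds give 6 π electrons. That satisfies 4n+2 with n=1, so it is aromatic (pyrazine).
3 of the 4 rings are aromatic. Total: 3.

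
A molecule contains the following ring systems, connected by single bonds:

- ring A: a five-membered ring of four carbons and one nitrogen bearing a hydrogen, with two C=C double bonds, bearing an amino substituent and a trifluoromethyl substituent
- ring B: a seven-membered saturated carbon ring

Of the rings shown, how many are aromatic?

Ring A is fully conjugated (every ring atom contributes a p orbital); 2 ring double bonds (4 π electrons) plus a heteroatom lone pair (2) give 6 π electrons. That satisfies 4n+2 with n=1, so ring A is aromatic (pyrrole).
Ring B has only sp³ atoms, so it is not fully conjugated — not aromatic (cycloheptane).
Aromatic: A. Total: 1.

1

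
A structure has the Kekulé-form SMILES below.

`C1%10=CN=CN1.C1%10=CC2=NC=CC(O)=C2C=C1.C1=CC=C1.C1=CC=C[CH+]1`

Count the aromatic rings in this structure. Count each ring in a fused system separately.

The SMILES encodes a five-membered ring with nitrogens at positions 1 and 3 (one bearing H, one in a C=N bond) and two double bonds; two fused six-membered rings, each with three alternating double bonds; one ring is all carbon and the other has one ring nitrogen; a four-membered carbon ring with two alternating C=C double bonds; a five-membered all-carbon ring bearing a positive charge on one carbon, with two C=C double bonds.
The 5-membered ring with two nitrogens (one N–H, one =N–) is fully conjugated (every ring atom contributes a p orbital); 2 ring double bonds (4 π electrons) plus a heteroatom lone pair (2) give 6 π electrons. Since 6 = 4n+2 (n=1), it is aromatic (imidazole).
The fused 6/6-membered bicyclic (with one nitrogen) is a single π system with 10 sp² atoms and 10 π electrons from ring double bonds. 10 = 4(2)+2, so the system is aromatic and both rings count as aromatic (quinoline).
The 4-membered ring has only sp² ring atoms; a planar conformation would have a fully conjugated π system of 4 electrons. But 4 = 4(1), which is 4n not 4n+2, so it is not aromatic (cyclobutadiene) — cyclobutadiene is antiaromatic and distorts to a rectangle.
The 5-membered ring has only sp² ring atoms; a planar conformation would have a fully conjugated π system of 4 electrons. But 4 = 4(1), which is 4n not 4n+2, so it is not aromatic (cyclopentadienyl cation).
3 of the 5 rings are aromatic. Total: 3.

3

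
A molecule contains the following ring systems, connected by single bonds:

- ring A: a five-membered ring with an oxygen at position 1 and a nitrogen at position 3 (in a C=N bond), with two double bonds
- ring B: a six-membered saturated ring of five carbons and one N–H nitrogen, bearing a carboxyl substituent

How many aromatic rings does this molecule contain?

1

Ring A has a continuous p-orbital overlap around the ring; 2 ring double bonds (4 π electrons) plus a heteroatom lone pair (2) give 6 π electrons. That satisfies 4n+2 with n=1, so ring A is aromatic (oxazole).
Ring B has only sp³ atoms, so it is not fully conjugated — not aromatic (piperidine).
Aromatic: A. Total: 1.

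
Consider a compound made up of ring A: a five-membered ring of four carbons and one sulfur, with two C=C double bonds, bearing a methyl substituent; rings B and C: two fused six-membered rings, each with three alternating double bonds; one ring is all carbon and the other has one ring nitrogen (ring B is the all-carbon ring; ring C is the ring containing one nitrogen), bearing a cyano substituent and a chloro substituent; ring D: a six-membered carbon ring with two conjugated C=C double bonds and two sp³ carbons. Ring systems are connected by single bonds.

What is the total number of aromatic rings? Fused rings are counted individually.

3

Ring A has a continuous p-orbital overlap around the ring; 2 ring double bonds (4 π electrons) plus a heteroatom lone pair (2) give 6 π electrons. That satisfies 4n+2 with n=1, so ring A is aromatic (thiophene).
Rings B and C form a fused bicyclic system (with one nitrogen) with 10 sp² atoms and 10 π electrons from ring double bonds. 10 = 4(2)+2, so the system is aromatic and both rings count as aromatic (quinoline).
Ring D has two sp³ carbons, so it is not fully conjugated — not aromatic (1,3-cyclohexadiene).
Aromatic: A, B, C. Total: 3.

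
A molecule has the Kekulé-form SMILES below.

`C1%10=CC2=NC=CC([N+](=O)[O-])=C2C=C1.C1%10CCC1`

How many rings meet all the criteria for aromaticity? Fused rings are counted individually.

The SMILES encodes two fused six-membered rings, each with three alternating double bonds; one ring is all carbon and the other has one ring nitrogen; a four-membered saturated carbon ring.
The fused 6/6-membered bicyclic (with one nitrogen) is a single π system with 10 sp² atoms and 10 π electrons from ring double bonds. 10 = 4(2)+2, so the system is aromatic and both rings count as aromatic (quinoline).
The 4-membered ring has only sp³ atoms, so it is not fully conjugated — not aromatic (cyclobutane).
2 of the 3 rings are aromatic. Total: 2.

2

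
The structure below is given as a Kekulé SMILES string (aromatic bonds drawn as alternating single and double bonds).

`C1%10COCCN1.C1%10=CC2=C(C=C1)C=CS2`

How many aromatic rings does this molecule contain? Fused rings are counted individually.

2

The SMILES encodes a six-membered saturated ring with an oxygen and an N–H nitrogen at positions 1 and 4; a six-membered carbon ring with three alternating C=C double bonds, fused to a five-membered ring containing one sulfur and two C=C double bonds.
The 6-membered ring with one oxygen and one N–H (1,4) has only sp³ atoms, so it is not fully conjugated — not aromatic (morpholine).
The fused 6/5-membered bicyclic (with one sulfur) is a single π system with 9 sp² atoms and 10 π electrons from ring double bonds plus a heteroatom lone pair. 10 = 4(2)+2, so the system is aromatic and both rings count as aromatic (benzothiophene).
2 of the 3 rings are aromatic. Total: 2.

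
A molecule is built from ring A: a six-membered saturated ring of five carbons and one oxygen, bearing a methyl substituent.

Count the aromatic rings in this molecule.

0

Ring A has only sp³ atoms, so it is not fully conjugated — not aromatic (tetrahydropyran).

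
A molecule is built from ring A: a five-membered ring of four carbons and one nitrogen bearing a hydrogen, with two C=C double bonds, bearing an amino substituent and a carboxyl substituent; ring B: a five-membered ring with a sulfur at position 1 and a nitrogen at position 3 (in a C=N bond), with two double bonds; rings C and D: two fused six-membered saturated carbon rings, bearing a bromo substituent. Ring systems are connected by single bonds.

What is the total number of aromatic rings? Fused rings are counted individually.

Ring A is planar and fully conjugated; 2 ring double bonds (4 π electrons) plus a heteroatom lone pair (2) give 6 π electrons. That satisfies 4n+2 with n=1, so ring A is aromatic (pyrrole).
Ring B has a continuous p-orbital overlap around the ring; 2 ring double bonds (4 π electrons) plus a heteroatom lone pair (2) give 6 π electrons. That satisfies 4n+2 with n=1, so ring B is aromatic (thiazole).
Ring C has only sp³ atoms, so it is not fully conjugated — not aromatic (cyclohexane ring).
Ring D has only sp³ atoms, so it is not fully conjugated — not aromatic (cyclohexane ring).
Aromatic: A, B. Total: 2.

2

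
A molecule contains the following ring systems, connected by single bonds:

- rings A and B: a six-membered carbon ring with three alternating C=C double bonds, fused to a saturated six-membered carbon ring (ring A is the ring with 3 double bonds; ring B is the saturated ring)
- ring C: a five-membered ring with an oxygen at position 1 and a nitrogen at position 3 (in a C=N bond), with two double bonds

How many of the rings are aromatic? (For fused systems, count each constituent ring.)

Ring A is fully conjugated (every ring atom contributes a p orbital); 3 ring double bonds give 6 π electrons. That satisfies 4n+2 with n=1, so ring A is aromatic (benzene ring).
Ring B has four sp³ carbons, so it is not fully conjugated — not aromatic (cyclohexane ring).
Ring C has a continuous p-orbital overlap around the ring; 2 ring double bonds (4 π electrons) plus a heteroatom lone pair (2) give 6 π electrons. 6 = 4(1)+2, so ring C is aromatic (oxazole).
Aromatic: A, C. Total: 2.

2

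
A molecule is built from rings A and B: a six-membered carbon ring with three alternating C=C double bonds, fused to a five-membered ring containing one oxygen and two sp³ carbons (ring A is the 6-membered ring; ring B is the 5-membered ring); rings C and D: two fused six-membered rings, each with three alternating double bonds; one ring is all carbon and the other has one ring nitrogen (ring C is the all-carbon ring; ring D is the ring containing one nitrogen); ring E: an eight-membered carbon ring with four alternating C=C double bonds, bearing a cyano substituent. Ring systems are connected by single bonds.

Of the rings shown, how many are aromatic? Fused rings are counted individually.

Ring A has a continuous p-orbital overlap around the ring; 3 ring double bonds give 6 π electrons. Since 6 = 4n+2 (n=1), ring A is aromatic (benzene ring).
Ring B has two sp³ carbons, so it is not fully conjugated — not aromatic (oxolane ring).
Rings C and D form a fused bicyclic system (with one nitrogen) with 10 sp² atoms and 10 π electrons from ring double bonds. 10 = 4(2)+2, so the system is aromatic and both rings count as aromatic (quinoline).
Ring E has only sp² ring atoms; a planar conformation would have a fully conjugated π system of 8 electrons. But 8 = 4(2), which is 4n not 4n+2, so ring E is not aromatic (cyclooctatetraene) — cyclooctatetraene distorts into a non-planar tub to avoid antiaromaticity.
Aromatic: A, C, D. Total: 3.

3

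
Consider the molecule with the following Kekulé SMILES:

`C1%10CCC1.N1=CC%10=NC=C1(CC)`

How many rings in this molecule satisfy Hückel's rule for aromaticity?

The SMILES encodes a four-membered saturated carbon ring; a six-membered ring with nitrogens at positions 1 and 4 and three alternating double bonds.
The 4-membered ring has only sp³ atoms, so it is not fully conjugated — not aromatic (cyclobutane).
The 6-membered ring with two nitrogens (1,4) is planar and fully conjugated; 3 ring double bonds give 6 π electrons. 6 = 4(1)+2, so it is aromatic (pyrazine).
1 of the 2 rings is aromatic. Total: 1.

1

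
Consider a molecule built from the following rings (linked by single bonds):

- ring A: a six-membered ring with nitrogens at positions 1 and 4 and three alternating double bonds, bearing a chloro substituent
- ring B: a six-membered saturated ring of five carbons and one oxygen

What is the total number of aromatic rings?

1

Ring A is planar and fully conjugated; 3 ring double bonds give 6 π electrons. Since 6 = 4n+2 (n=1), ring A is aromatic (pyrazine).
Ring B has only sp³ atoms, so it is not fully conjugated — not aromatic (tetrahydropyran).
Aromatic: A. Total: 1.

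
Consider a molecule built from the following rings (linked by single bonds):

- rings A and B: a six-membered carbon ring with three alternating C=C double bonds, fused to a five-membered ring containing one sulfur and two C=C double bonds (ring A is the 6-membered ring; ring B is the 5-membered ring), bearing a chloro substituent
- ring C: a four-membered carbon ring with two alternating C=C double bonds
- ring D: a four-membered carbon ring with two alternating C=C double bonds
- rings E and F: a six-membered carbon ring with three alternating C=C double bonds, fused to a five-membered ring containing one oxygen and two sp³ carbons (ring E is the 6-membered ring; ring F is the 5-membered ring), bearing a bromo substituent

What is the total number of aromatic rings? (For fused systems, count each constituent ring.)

Rings A and B form a fused bicyclic system (with one sulfur) with 9 sp² atoms and 10 π electrons from ring double bonds plus a heteroatom lone pair. 10 = 4(2)+2, so the system is aromatic and both rings count as aromatic (benzothiophene).
Ring C has only sp² ring atoms; a planar conformation would have a fully conjugated π system of 4 electrons. But 4 = 4(1), which is 4n not 4n+2, so ring C is not aromatic (cyclobutadiene) — cyclobutadiene is antiaromatic and distorts to a rectangle.
Ring D has only sp² ring atoms; a planar conformation would have a fully conjugated π system of 4 electrons. But 4 = 4(1), which is 4n not 4n+2, so ring D is not aromatic (cyclobutadiene) — cyclobutadiene is antiaromatic and distorts to a rectangle.
Ring E is planar and fully conjugated; 3 ring double bonds give 6 π electrons. Since 6 = 4n+2 (n=1), ring E is aromatic (benzene ring).
Ring F has two sp³ carbons, so it is not fully conjugated — not aromatic (oxolane ring).
Aromatic: A, B, E. Total: 3.

3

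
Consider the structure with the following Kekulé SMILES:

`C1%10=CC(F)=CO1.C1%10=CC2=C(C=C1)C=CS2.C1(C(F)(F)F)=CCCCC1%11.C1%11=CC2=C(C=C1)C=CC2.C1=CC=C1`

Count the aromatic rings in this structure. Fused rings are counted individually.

4

The SMILES encodes a five-membered ring of four carbons and one oxygen, with two C=C double bonds; a six-membered carbon ring with three alternating C=C double bonds, fused to a five-membered ring containing one sulfur and two C=C double bonds; a six-membered carbon ring with one C=C double bond; a six-membered carbon ring with three alternating C=C double bonds, fused to a five-membered carbon ring containing one C=C double bond and one sp³ carbon; a four-membered carbon ring with two alternating C=C double bonds.
The 5-membered ring with one oxygen has a continuous p-orbital overlap around the ring; 2 ring double bonds (4 π electrons) plus a heteroatom lone pair (2) give 6 π electrons. 6 = 4(1)+2, so it is aromatic (furan).
The fused 6/5-membered bicyclic (with one sulfur) is a single π system with 9 sp² atoms and 10 π electrons from ring double bonds plus a heteroatom lone pair. 10 = 4(2)+2, so the system is aromatic and both rings count as aromatic (benzothiophene).
The 6-membered ring has four sp³ carbons, so it is not fully conjugated — not aromatic (cyclohexene).
The second 6-membered ring is fully conjugated (every ring atom contributes a p orbital); 3 ring double bonds give 6 π electrons. That satisfies 4n+2 with n=1, so it is aromatic (benzene ring).
The 5-membered ring has one sp³ carbon, so it is not fully conjugated — not aromatic (cyclopentene ring).
The 4-membered ring has only sp² ring atoms; a planar conformation would have a fully conjugated π system of 4 electrons. But 4 = 4(1), which is 4n not 4n+2, so it is not aromatic (cyclobutadiene) — cyclobutadiene is antiaromatic and distorts to a rectangle.
4 of the 7 rings are aromatic. Total: 4.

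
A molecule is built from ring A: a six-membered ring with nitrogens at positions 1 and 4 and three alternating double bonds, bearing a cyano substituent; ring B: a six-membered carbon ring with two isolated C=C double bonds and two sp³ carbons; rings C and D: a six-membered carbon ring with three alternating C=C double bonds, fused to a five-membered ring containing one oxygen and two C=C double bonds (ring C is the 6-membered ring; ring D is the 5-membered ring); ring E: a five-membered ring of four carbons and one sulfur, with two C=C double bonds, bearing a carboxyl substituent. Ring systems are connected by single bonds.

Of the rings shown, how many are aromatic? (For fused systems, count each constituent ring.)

Ring A is planar and fully conjugated; 3 ring double bonds give 6 π electrons. Since 6 = 4n+2 (n=1), ring A is aromatic (pyrazine).
Ring B has two sp³ carbons, so it is not fully conjugated — not aromatic (1,4-cyclohexadiene).
Rings C and D form a fused bicyclic system (with one oxygen) with 9 sp² atoms and 10 π electrons from ring double bonds plus a heteroatom lone pair. 10 = 4(2)+2, so the system is aromatic and both rings count as aromatic (benzofuran).
Ring E is fully conjugated (every ring atom contributes a p orbital); 2 ring double bonds (4 π electrons) plus a heteroatom lone pair (2) give 6 π electrons. That satisfies 4n+2 with n=1, so ring E is aromatic (thiophene).
Aromatic: A, C, D, E. Total: 4.

4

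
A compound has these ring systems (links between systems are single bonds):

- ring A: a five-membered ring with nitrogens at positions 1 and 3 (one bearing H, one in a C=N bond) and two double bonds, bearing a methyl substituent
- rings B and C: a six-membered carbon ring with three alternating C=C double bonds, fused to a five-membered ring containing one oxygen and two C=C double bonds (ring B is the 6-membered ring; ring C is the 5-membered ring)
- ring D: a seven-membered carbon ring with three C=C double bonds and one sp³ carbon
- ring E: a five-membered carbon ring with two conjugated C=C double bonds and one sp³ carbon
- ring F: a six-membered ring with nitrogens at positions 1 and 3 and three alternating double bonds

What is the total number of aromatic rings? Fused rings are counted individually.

4

Ring A is planar and fully conjugated; 2 ring double bonds (4 π electrons) plus a heteroatom lone pair (2) give 6 π electrons. 6 = 4(1)+2, so ring A is aromatic (imidazole).
Rings B and C form a fused bicyclic system (with one oxygen) with 9 sp² atoms and 10 π electrons from ring double bonds plus a heteroatom lone pair. 10 = 4(2)+2, so the system is aromatic and both rings count as aromatic (benzofuran).
Ring D has one sp³ carbon, so it is not fully conjugated — not aromatic (cycloheptatriene).
Ring E has one sp³ carbon, so it is not fully conjugated — not aromatic (cyclopentadiene).
Ring F is planar and fully conjugated; 3 ring double bonds give 6 π electrons. 6 = 4(1)+2, so ring F is aromatic (pyrimidine).
Aromatic: A, B, C, F. Total: 4.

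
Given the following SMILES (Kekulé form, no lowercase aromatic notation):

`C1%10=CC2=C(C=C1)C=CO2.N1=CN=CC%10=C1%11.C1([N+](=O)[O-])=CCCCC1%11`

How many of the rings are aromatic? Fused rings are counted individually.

The SMILES encodes a six-membered carbon ring with three alternating C=C double bonds, fused to a five-membered ring containing one oxygen and two C=C double bonds; a six-membered ring with nitrogens at positions 1 and 3 and three alternating double bonds; a six-membered carbon ring with one C=C double bond.
The fused 6/5-membered bicyclic (with one oxygen) is a single π system with 9 sp² atoms and 10 π electrons from ring double bonds plus a heteroatom lone pair. 10 = 4(2)+2, so the system is aromatic and both rings count as aromatic (benzofuran).
The 6-membered ring with two nitrogens (1,3) has a continuous p-orbital overlap around the ring; 3 ring double bonds give 6 π electrons. 6 = 4(1)+2, so it is aromatic (pyrimidine).
The 6-membered ring has four sp³ carbons, so it is not fully conjugated — not aromatic (cyclohexene).
3 of the 4 rings are aromatic. Total: 3.

3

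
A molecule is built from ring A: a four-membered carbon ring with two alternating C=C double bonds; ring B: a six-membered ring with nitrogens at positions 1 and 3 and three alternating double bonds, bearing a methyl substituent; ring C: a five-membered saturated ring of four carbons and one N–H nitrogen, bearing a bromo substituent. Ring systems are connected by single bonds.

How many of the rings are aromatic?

1

Ring A has only sp² ring atoms; a planar conformation would have a fully conjugated π system of 4 electrons. But 4 = 4(1), which is 4n not 4n+2, so ring A is not aromatic (cyclobutadiene) — cyclobutadiene is antiaromatic and distorts to a rectangle.
Ring B is planar and fully conjugated; 3 ring double bonds give 6 π electrons. 6 = 4(1)+2, so ring B is aromatic (pyrimidine).
Ring C has only sp³ atoms, so it is not fully conjugated — not aromatic (pyrrolidine).
Aromatic: B. Total: 1.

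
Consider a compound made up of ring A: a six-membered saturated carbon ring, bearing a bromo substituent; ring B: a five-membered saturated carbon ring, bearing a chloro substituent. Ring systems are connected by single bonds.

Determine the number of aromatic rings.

Ring A has only sp³ atoms, so it is not fully conjugated — not aromatic (cyclohexane).
Ring B has only sp³ atoms, so it is not fully conjugated — not aromatic (cyclopentane).
No ring is aromatic. Total: 0.

0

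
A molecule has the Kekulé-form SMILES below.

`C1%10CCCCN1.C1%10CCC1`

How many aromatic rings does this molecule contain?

The SMILES encodes a six-membered saturated ring of five carbons and one N–H nitrogen; a four-membered saturated carbon ring.
The 6-membered ring with one N–H has only sp³ atoms, so it is not fully conjugated — not aromatic (piperidine).
The 4-membered ring has only sp³ atoms, so it is not fully conjugated — not aromatic (cyclobutane).
None of the rings are aromatic. Total: 0.

0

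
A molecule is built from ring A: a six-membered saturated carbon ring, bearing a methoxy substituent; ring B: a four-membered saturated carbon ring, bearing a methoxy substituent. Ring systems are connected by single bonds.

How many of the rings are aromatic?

Ring A has only sp³ atoms, so it is not fully conjugated — not aromatic (cyclohexane).
Ring B has only sp³ atoms, so it is not fully conjugated — not aromatic (cyclobutane).
No ring is aromatic. Total: 0.

0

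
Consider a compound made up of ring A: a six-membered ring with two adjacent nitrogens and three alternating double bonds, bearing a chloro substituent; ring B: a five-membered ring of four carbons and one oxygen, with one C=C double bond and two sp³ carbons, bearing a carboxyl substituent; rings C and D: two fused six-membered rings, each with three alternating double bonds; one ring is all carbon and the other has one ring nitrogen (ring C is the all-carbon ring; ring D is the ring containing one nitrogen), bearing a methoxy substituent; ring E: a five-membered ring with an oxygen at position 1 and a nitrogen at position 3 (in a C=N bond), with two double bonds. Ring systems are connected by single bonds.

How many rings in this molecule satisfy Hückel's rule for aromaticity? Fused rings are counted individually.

4

Ring A has a continuous p-orbital overlap around the ring; 3 ring double bonds give 6 π electrons. That satisfies 4n+2 with n=1, so ring A is aromatic (pyridazine).
Ring B has two sp³ carbons, so it is not fully conjugated — not aromatic (2,3-dihydrofuran).
Rings C and D form a fused bicyclic system (with one nitrogen) with 10 sp² atoms and 10 π electrons from ring double bonds. 10 = 4(2)+2, so the system is aromatic and both rings count as aromatic (quinoline).
Ring E is planar and fully conjugated; 2 ring double bonds (4 π electrons) plus a heteroatom lone pair (2) give 6 π electrons. 6 = 4(1)+2, so ring E is aromatic (oxazole).
Aromatic: A, C, D, E. Total: 4.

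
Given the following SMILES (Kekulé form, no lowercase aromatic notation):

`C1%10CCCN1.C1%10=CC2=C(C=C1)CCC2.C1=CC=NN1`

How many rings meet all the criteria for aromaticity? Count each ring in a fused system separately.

2

The SMILES encodes a five-membered saturated ring of four carbons and one N–H nitrogen; a six-membered carbon ring with three alternating C=C double bonds, fused to a saturated five-membered carbon ring; a five-membered ring with two adjacent nitrogens (one bearing H, one in a double bond) and two double bonds.
The 5-membered ring with one N–H has only sp³ atoms, so it is not fully conjugated — not aromatic (pyrrolidine).
The 6-membered ring is planar and fully conjugated; 3 ring double bonds give 6 π electrons. 6 = 4(1)+2, so it is aromatic (benzene ring).
The 5-membered ring has three sp³ carbons, so it is not fully conjugated — not aromatic (cyclopentane ring).
The 5-membered ring with two adjacent nitrogens (one N–H, one =N–) has a continuous p-orbital overlap around the ring; 2 ring double bonds (4 π electrons) plus a heteroatom lone pair (2) give 6 π electrons. 6 = 4(1)+2, so it is aromatic (pyrazole).
2 of the 4 rings are aromatic. Total: 2.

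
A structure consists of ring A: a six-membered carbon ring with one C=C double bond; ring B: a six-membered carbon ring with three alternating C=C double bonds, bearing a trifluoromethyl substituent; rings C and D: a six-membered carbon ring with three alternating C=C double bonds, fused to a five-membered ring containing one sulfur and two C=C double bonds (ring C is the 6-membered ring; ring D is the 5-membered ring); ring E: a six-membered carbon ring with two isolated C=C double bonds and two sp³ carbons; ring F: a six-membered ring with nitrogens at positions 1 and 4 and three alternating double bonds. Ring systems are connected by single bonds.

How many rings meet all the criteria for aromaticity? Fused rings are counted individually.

Ring A has four sp³ carbons, so it is not fully conjugated — not aromatic (cyclohexene).
Ring B is planar and fully conjugated; 3 ring double bonds give 6 π electrons. 6 = 4(1)+2, so ring B is aromatic (benzene).
Rings C and D form a fused bicyclic system (with one sulfur) with 9 sp² atoms and 10 π electrons from ring double bonds plus a heteroatom lone pair. 10 = 4(2)+2, so the system is aromatic and both rings count as aromatic (benzothiophene).
Ring E has two sp³ carbons, so it is not fully conjugated — not aromatic (1,4-cyclohexadiene).
Ring F is fully conjugated (every ring atom contributes a p orbital); 3 ring double bonds give 6 π electrons. That satisfies 4n+2 with n=1, so ring F is aromatic (pyrazine).
Aromatic: B, C, D, F. Total: 4.

4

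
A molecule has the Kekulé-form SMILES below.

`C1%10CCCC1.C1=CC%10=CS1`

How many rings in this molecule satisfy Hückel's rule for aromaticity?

The SMILES encodes a five-membered saturated carbon ring; a five-membered ring of four carbons and one sulfur, with two C=C double bonds.
The 5-membered ring has only sp³ atoms, so it is not fully conjugated — not aromatic (cyclopentane).
The 5-membered ring with one sulfur is fully conjugated (every ring atom contributes a p orbital); 2 ring double bonds (4 π electrons) plus a heteroatom lone pair (2) give 6 π electrons. That satisfies 4n+2 with n=1, so it is aromatic (thiophene).
1 of the 2 rings is aromatic. Total: 1.

1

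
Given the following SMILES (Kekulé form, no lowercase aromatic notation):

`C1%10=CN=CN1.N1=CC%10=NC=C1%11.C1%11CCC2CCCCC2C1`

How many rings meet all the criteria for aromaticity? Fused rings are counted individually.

The SMILES encodes a five-membered ring with nitrogens at positions 1 and 3 (one bearing H, one in a C=N bond) and two double bonds; a six-membered ring with nitrogens at positions 1 and 4 and three alternating double bonds; two fused six-membered saturated carbon rings.
The 5-membered ring with two nitrogens (one N–H, one =N–) is planar and fully conjugated; 2 ring double bonds (4 π electrons) plus a heteroatom lone pair (2) give 6 π electrons. Since 6 = 4n+2 (n=1), it is aromatic (imidazole).
The 6-membered ring with two nitrogens (1,4) is fully conjugated (every ring atom contributes a p orbital); 3 ring double bonds give 6 π electrons. That satisfies 4n+2 with n=1, so it is aromatic (pyrazine).
The 6-membered ring has only sp³ atoms, so it is not fully conjugated — not aromatic (cyclohexane ring).
The second 6-membered ring has only sp³ atoms, so it is not fully conjugated — not aromatic (cyclohexane ring).
2 of the 4 rings are aromatic. Total: 2.

2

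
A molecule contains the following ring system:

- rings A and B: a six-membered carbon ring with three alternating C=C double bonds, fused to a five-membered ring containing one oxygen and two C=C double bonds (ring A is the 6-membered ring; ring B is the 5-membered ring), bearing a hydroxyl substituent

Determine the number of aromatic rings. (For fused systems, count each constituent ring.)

2

Rings A and B form a fused bicyclic system (with one oxygen) with 9 sp² atoms and 10 π electrons from ring double bonds plus a heteroatom lone pair. 10 = 4(2)+2, so the system is aromatic and both rings count as aromatic (benzofuran).
Aromatic: A, B. Total: 2.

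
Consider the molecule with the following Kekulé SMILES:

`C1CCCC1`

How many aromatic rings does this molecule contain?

0

The SMILES encodes a five-membered saturated carbon ring.
The 5-membered ring has only sp³ atoms, so it is not fully conjugated — not aromatic (cyclopentane).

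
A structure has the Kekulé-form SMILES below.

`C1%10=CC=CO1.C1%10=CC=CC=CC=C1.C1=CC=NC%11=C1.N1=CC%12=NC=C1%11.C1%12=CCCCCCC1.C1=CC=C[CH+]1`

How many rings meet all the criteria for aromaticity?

3

The SMILES encodes a five-membered ring of four carbons and one oxygen, with two C=C double bonds; an eight-membered carbon ring with four alternating C=C double bonds; a six-membered ring of five carbons and one nitrogen with three alternating double bonds; a six-membered ring with nitrogens at positions 1 and 4 and three alternating double bonds; an eight-membered carbon ring with one C=C double bond; a five-membered all-carbon ring bearing a positive charge on one carbon, with two C=C double bonds.
The 5-membered ring with one oxygen is planar and fully conjugated; 2 ring double bonds (4 π electrons) plus a heteroatom lone pair (2) give 6 π electrons. 6 = 4(1)+2, so it is aromatic (furan).
The 8-membered ring has only sp² ring atoms; a planar conformation would have a fully conjugated π system of 8 electrons. But 8 = 4(2), which is 4n not 4n+2, so it is not aromatic (cyclooctatetraene) — cyclooctatetraene distorts into a non-planar tub to avoid antiaromaticity.
The 6-membered ring with one nitrogen is fully conjugated (every ring atom contributes a p orbital); 3 ring double bonds give 6 π electrons. That satisfies 4n+2 with n=1, so it is aromatic (pyridine).
The 6-membered ring with two nitrogens (1,4) is planar and fully conjugated; 3 ring double bonds give 6 π electrons. 6 = 4(1)+2, so it is aromatic (pyrazine).
The second 8-membered ring has six sp³ carbons, so it is not fully conjugated — not aromatic (cyclooctene).
The 5-membered ring has only sp² ring atoms; a planar conformation would have a fully conjugated π system of 4 electrons. But 4 = 4(1), which is 4n not 4n+2, so it is not aromatic (cyclopentadienyl cation).
3 of the 6 rings are aromatic. Total: 3.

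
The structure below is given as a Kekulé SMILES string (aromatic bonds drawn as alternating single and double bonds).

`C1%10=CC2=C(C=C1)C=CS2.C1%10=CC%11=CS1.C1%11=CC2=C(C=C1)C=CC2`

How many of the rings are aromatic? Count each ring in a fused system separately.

4

The SMILES encodes a six-membered carbon ring with three alternating C=C double bonds, fused to a five-membered ring containing one sulfur and two C=C double bonds; a five-membered ring of four carbons and one sulfur, with two C=C double bonds; a six-membered carbon ring with three alternating C=C double bonds, fused to a five-membered carbon ring containing one C=C double bond and one sp³ carbon.
The fused 6/5-membered bicyclic (with one sulfur) is a single π system with 9 sp² atoms and 10 π electrons from ring double bonds plus a heteroatom lone pair. 10 = 4(2)+2, so the system is aromatic and both rings count as aromatic (benzothiophene).
The 5-membered ring with one sulfur has a continuous p-orbital overlap around the ring; 2 ring double bonds (4 π electrons) plus a heteroatom lone pair (2) give 6 π electrons. 6 = 4(1)+2, so it is aromatic (thiophene).
The 6-membered ring is planar and fully conjugated; 3 ring double bonds give 6 π electrons. That satisfies 4n+2 with n=1, so it is aromatic (benzene ring).
The 5-membered ring has one sp³ carbon, so it is not fully conjugated — not aromatic (cyclopentene ring).
4 of the 5 rings are aromatic. Total: 4.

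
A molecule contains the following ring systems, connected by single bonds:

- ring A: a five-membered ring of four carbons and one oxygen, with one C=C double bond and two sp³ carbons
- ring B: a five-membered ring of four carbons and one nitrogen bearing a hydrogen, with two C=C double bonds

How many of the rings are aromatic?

1

Ring A has two sp³ carbons, so it is not fully conjugated — not aromatic (2,3-dihydrofuran).
Ring B is planar and fully conjugated; 2 ring double bonds (4 π electrons) plus a heteroatom lone pair (2) give 6 π electrons. That satisfies 4n+2 with n=1, so ring B is aromatic (pyrrole).
Aromatic: B. Total: 1.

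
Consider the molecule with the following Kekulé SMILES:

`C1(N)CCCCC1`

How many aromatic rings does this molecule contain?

The SMILES encodes a six-membered saturated carbon ring.
The 6-membered ring has only sp³ atoms, so it is not fully conjugated — not aromatic (cyclohexane).

0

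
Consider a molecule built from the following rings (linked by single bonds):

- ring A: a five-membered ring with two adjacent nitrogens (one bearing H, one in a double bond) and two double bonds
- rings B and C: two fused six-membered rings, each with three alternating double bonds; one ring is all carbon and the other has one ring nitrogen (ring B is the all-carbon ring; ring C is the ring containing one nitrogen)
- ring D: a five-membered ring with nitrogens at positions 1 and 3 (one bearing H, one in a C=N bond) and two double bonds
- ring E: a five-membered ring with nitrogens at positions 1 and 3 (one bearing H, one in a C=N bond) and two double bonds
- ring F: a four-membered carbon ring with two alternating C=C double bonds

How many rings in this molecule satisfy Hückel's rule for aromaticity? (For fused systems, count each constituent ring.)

5

Ring A is planar and fully conjugated; 2 ring double bonds (4 π electrons) plus a heteroatom lone pair (2) give 6 π electrons. Since 6 = 4n+2 (n=1), ring A is aromatic (pyrazole).
Rings B and C form a fused bicyclic system (with one nitrogen) with 10 sp² atoms and 10 π electrons from ring double bonds. 10 = 4(2)+2, so the system is aromatic and both rings count as aromatic (quinoline).
Ring D is fully conjugated (every ring atom contributes a p orbital); 2 ring double bonds (4 π electrons) plus a heteroatom lone pair (2) give 6 π electrons. Since 6 = 4n+2 (n=1), ring D is aromatic (imidazole).
Ring E is fully conjugated (every ring atom contributes a p orbital); 2 ring double bonds (4 π electrons) plus a heteroatom lone pair (2) give 6 π electrons. Since 6 = 4n+2 (n=1), ring E is aromatic (imidazole).
Ring F has only sp² ring atoms; a planar conformation would have a fully conjugated π system of 4 electrons. But 4 = 4(1), which is 4n not 4n+2, so ring F is not aromatic (cyclobutadiene) — cyclobutadiene is antiaromatic and distorts to a rectangle.
Aromatic: A, B, C, D, E. Total: 5.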